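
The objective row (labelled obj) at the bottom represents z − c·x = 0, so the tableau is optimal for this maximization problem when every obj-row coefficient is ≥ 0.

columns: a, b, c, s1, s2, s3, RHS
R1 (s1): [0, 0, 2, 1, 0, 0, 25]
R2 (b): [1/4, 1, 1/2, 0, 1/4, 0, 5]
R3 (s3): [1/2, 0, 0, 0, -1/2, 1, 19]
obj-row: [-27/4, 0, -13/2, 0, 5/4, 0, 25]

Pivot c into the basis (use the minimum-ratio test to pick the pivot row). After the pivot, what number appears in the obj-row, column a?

Ratio test on column c — row 1: 25/2 = 25/2; row 2: 5/(1/2) = 10; row 3: entry 0 ≤ 0. Minimum is 10 at row 2 (b leaves); pivot element 1/2.
Divide row 2 by 1/2; eliminate column c from the other rows.
obj-row update in column a: -27/4 − (-13/2)·(1/2) = -7/2.

-7/2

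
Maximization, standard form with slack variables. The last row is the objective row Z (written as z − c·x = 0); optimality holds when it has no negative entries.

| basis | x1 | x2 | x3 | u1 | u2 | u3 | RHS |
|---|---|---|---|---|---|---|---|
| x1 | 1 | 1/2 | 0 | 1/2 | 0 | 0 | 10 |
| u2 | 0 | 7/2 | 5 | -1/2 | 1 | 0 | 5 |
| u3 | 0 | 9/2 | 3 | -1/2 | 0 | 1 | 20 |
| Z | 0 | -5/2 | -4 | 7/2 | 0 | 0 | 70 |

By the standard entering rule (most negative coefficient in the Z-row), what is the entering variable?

x3

Negative Z-row entries: x2: -5/2, x3: -4.
The most negative is -4 in column x3, so x3 enters.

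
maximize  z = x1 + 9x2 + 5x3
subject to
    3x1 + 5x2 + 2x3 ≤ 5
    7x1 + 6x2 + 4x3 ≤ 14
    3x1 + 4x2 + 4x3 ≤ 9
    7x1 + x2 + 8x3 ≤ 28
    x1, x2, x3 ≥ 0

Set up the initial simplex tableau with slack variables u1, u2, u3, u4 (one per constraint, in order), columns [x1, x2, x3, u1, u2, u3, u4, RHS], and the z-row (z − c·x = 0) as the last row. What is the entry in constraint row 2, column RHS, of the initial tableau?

14

The RHS of constraint 2 is b_2 = 14.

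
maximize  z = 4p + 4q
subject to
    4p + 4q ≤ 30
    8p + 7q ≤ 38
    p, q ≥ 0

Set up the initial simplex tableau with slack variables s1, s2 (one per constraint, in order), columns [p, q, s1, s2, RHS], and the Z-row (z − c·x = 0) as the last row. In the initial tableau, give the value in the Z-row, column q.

-4

The Z-row carries the negated objective coefficients: the q entry is -4.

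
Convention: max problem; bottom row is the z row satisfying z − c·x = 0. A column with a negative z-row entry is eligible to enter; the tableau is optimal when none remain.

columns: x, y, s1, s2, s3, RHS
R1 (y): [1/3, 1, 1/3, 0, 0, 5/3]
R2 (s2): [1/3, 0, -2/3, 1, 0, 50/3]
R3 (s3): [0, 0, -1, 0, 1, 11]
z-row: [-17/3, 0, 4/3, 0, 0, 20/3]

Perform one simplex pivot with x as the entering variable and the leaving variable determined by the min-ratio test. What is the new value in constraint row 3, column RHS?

11

Ratio test on column x — row 1: (5/3)/(1/3) = 5; row 2: (50/3)/(1/3) = 50; row 3: entry 0 ≤ 0. Minimum is 5 at row 1 (y leaves); pivot element 1/3.
Divide row 1 by 1/3; eliminate column x from the other rows.
Row 3 update in column RHS: 11 − 0·5 = 11.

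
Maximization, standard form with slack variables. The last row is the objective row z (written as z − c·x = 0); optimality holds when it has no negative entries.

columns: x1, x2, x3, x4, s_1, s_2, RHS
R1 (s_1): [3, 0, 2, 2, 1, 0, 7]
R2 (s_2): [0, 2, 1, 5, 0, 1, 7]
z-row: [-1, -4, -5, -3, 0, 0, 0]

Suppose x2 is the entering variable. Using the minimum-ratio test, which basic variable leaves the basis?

Column x2 entries and ratios — s_1: 0 ≤ 0, skip; s_2: 7/2 = 7/2.
Smallest ratio is 7/2 in the row of s_2, so s_2 leaves.

s_2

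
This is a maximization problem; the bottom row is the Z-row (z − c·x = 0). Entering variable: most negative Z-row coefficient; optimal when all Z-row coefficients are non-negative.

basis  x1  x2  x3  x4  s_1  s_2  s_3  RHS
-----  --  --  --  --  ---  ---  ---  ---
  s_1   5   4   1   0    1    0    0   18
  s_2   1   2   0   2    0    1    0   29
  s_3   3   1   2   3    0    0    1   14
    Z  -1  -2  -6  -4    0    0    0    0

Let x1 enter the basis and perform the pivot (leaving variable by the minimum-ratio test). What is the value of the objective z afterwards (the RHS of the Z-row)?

Ratio test on column x1 — row 1: 18/5 = 18/5; row 2: 29/1 = 29; row 3: 14/3 = 14/3. Minimum is 18/5 at row 1 (s_1 leaves); pivot element 5.
Pivot on row 1; the Z-row RHS becomes 0 − (-1)·(18/5) = 18/5.

18/5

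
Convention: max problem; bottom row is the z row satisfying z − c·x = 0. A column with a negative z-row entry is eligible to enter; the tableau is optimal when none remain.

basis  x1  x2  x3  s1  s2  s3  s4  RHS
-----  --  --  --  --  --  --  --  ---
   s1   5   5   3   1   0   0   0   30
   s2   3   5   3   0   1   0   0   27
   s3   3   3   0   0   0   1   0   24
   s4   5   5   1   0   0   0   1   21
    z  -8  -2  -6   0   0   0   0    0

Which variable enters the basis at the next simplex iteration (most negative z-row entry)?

x1

Negative z-row entries: x1: -8, x2: -2, x3: -6.
The most negative is -8 in column x1, so x1 enters.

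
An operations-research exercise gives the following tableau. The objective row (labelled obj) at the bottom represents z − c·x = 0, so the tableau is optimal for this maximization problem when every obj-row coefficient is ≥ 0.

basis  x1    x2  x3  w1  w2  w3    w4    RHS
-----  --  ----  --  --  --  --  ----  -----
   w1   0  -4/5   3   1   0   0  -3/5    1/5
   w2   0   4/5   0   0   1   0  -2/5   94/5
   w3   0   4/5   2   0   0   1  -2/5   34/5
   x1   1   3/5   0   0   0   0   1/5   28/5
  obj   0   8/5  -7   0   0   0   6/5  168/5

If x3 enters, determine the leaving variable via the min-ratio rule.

w1

Column x3 entries and ratios — w1: (1/5)/3 = 1/15; w2: 0 ≤ 0, skip; w3: (34/5)/2 = 17/5; x1: 0 ≤ 0, skip.
Smallest ratio is 1/15 in the row of w1, so w1 leaves.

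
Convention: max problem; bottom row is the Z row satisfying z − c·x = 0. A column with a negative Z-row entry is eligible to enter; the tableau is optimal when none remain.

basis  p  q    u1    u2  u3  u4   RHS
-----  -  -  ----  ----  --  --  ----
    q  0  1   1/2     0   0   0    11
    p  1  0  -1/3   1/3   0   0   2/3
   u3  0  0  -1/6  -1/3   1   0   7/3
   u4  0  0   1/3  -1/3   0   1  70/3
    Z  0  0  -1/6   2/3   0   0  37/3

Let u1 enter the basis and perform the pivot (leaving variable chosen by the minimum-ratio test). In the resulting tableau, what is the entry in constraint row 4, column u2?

Ratio test on column u1 — row 1: 11/(1/2) = 22; row 2: entry -1/3 ≤ 0; row 3: entry -1/6 ≤ 0; row 4: (70/3)/(1/3) = 70. Minimum is 22 at row 1 (q leaves); pivot element 1/2.
Divide row 1 by 1/2; eliminate column u1 from the other rows.
Row 4 update in column u2: -1/3 − (1/3)·0 = -1/3.

-1/3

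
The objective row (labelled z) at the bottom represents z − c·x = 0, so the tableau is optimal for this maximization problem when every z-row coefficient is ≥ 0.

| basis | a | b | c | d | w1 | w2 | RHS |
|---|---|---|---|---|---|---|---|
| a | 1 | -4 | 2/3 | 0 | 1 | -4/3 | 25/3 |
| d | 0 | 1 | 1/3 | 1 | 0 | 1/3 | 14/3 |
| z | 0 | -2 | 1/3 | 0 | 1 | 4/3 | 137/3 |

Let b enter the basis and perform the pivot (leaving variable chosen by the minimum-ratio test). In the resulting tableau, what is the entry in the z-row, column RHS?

55

Ratio test on column b — row 1: entry -4 ≤ 0; row 2: (14/3)/1 = 14/3. Minimum is 14/3 at row 2 (d leaves); pivot element 1.
Divide row 2 by 1; eliminate column b from the other rows.
z-row update in column RHS: 137/3 − (-2)·(14/3) = 55.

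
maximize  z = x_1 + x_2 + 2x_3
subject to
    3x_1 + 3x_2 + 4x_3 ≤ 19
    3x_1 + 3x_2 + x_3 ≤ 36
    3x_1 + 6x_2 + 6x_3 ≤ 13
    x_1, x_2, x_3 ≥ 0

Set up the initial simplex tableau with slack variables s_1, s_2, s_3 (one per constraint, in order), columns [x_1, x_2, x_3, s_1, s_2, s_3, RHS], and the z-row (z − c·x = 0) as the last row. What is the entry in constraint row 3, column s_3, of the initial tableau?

Slack s_3 belongs to constraint 3; its column is the unit vector e_3, so the entry in row 3 is 1.

1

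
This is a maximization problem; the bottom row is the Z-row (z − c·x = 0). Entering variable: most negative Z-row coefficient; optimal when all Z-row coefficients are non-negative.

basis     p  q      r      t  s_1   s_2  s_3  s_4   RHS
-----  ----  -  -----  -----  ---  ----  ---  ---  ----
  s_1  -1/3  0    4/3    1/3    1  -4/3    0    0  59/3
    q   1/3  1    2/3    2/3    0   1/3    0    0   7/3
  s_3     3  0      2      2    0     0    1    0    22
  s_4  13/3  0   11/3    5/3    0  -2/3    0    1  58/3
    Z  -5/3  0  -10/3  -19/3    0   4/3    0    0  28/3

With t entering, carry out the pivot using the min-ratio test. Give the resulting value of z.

63/2

Ratio test on column t — row 1: (59/3)/(1/3) = 59; row 2: (7/3)/(2/3) = 7/2; row 3: 22/2 = 11; row 4: (58/3)/(5/3) = 58/5. Minimum is 7/2 at row 2 (q leaves); pivot element 2/3.
Pivot on row 2; the Z-row RHS becomes 28/3 − (-19/3)·(7/2) = 63/2.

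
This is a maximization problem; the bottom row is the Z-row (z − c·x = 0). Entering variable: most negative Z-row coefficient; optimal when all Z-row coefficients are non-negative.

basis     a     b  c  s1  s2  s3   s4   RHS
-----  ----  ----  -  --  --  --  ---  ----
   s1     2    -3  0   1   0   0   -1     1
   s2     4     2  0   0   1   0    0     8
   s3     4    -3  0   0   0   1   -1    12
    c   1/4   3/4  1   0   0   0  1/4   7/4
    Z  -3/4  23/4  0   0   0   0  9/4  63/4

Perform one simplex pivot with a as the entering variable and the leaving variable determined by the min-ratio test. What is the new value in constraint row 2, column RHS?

Ratio test on column a — row 1: 1/2 = 1/2; row 2: 8/4 = 2; row 3: 12/4 = 3; row 4: (7/4)/(1/4) = 7. Minimum is 1/2 at row 1 (s1 leaves); pivot element 2.
Divide row 1 by 2; eliminate column a from the other rows.
Row 2 update in column RHS: 8 − 4·(1/2) = 6.

6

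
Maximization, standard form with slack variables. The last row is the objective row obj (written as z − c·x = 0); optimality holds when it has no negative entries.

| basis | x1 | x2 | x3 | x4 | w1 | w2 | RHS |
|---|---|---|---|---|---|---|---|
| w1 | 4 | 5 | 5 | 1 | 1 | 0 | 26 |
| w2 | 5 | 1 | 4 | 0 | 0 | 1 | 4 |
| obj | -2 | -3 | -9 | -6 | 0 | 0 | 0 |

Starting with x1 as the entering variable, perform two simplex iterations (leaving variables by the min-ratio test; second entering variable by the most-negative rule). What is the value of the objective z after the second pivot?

Ratio test on column x1 — row 1: 26/4 = 13/2; row 2: 4/5 = 4/5. Minimum is 4/5 at row 2 (w2 leaves); pivot element 5.
Pivot on row 2; the obj-row RHS becomes 0 − (-2)·(4/5) = 8/5.
Next entering variable (most negative obj-row entry -37/5): x3.
Ratio test on column x3 — row 1: (114/5)/(9/5) = 38/3; row 2: (4/5)/(4/5) = 1. Minimum is 1 at row 2 (x1 leaves); pivot element 4/5.
After the second pivot the obj-row RHS is 8/5 − (-37/5)·1 = 9.

9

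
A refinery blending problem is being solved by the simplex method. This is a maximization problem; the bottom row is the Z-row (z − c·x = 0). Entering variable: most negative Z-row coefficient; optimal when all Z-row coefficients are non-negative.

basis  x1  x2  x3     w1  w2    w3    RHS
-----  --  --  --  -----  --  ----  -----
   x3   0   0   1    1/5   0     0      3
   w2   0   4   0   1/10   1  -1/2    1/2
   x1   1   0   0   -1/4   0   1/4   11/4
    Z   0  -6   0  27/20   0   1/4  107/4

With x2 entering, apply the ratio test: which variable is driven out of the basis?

Column x2 entries and ratios — x3: 0 ≤ 0, skip; w2: (1/2)/4 = 1/8; x1: 0 ≤ 0, skip.
Smallest ratio is 1/8 in the row of w2, so w2 leaves.

w2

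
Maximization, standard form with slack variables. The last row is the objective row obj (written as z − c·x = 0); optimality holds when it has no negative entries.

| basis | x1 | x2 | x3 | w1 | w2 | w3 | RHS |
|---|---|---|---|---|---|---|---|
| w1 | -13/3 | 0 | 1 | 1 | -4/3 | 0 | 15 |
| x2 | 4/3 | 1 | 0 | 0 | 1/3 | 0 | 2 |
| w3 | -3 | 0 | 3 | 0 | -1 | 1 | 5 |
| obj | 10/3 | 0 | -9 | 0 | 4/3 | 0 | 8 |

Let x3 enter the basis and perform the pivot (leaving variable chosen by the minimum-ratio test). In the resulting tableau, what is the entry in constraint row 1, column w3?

-1/3

Ratio test on column x3 — row 1: 15/1 = 15; row 2: entry 0 ≤ 0; row 3: 5/3 = 5/3. Minimum is 5/3 at row 3 (w3 leaves); pivot element 3.
Divide row 3 by 3; eliminate column x3 from the other rows.
Row 1 update in column w3: 0 − 1·(1/3) = -1/3.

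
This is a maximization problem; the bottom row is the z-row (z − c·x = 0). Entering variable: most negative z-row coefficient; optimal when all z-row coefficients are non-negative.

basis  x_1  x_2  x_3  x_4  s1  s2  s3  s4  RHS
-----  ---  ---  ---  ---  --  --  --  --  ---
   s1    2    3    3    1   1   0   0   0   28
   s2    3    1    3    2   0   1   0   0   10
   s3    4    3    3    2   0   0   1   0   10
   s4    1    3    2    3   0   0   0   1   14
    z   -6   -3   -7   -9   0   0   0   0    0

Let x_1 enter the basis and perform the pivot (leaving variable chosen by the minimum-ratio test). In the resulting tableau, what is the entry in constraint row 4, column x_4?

5/2

Ratio test on column x_1 — row 1: 28/2 = 14; row 2: 10/3 = 10/3; row 3: 10/4 = 5/2; row 4: 14/1 = 14. Minimum is 5/2 at row 3 (s3 leaves); pivot element 4.
Divide row 3 by 4; eliminate column x_1 from the other rows.
Row 4 update in column x_4: 3 − 1·(1/2) = 5/2.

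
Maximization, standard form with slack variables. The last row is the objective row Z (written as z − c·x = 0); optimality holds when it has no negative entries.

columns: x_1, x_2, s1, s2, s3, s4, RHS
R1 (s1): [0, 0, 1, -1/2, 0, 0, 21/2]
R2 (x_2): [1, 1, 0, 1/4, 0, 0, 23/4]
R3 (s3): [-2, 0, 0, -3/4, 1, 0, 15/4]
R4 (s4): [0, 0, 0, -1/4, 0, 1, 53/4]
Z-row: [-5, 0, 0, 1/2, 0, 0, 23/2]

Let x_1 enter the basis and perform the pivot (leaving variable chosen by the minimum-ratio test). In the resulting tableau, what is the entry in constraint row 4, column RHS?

Ratio test on column x_1 — row 1: entry 0 ≤ 0; row 2: (23/4)/1 = 23/4; row 3: entry -2 ≤ 0; row 4: entry 0 ≤ 0. Minimum is 23/4 at row 2 (x_2 leaves); pivot element 1.
Divide row 2 by 1; eliminate column x_1 from the other rows.
Row 4 update in column RHS: 53/4 − 0·(23/4) = 53/4.

53/4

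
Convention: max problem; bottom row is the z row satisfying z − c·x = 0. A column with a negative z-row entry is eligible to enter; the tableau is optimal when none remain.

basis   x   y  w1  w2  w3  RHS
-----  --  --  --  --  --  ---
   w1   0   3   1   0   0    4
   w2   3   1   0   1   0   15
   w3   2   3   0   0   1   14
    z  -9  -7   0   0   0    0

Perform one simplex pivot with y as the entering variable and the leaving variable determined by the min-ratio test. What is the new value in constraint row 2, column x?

3

Ratio test on column y — row 1: 4/3 = 4/3; row 2: 15/1 = 15; row 3: 14/3 = 14/3. Minimum is 4/3 at row 1 (w1 leaves); pivot element 3.
Divide row 1 by 3; eliminate column y from the other rows.
Row 2 update in column x: 3 − 1·0 = 3.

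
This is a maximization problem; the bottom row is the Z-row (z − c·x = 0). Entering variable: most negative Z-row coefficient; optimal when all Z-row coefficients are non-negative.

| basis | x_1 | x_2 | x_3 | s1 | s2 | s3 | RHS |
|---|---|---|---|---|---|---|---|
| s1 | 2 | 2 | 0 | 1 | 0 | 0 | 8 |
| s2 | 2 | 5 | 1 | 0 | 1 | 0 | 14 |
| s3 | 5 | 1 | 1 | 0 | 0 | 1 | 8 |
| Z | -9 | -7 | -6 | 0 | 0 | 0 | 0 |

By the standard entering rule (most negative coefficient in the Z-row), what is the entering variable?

x_1

Negative Z-row entries: x_1: -9, x_2: -7, x_3: -6.
The most negative is -9 in column x_1, so x_1 enters.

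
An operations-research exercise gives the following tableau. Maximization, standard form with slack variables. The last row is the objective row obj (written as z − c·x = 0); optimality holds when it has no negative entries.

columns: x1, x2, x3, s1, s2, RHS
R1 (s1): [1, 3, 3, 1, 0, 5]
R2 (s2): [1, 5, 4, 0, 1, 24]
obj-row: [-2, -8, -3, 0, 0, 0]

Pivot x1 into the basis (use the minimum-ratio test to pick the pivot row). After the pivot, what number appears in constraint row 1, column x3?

Ratio test on column x1 — row 1: 5/1 = 5; row 2: 24/1 = 24. Minimum is 5 at row 1 (s1 leaves); pivot element 1.
Divide row 1 by 1; eliminate column x1 from the other rows.
In the new row 1, the x3 entry is the old entry divided by the pivot: 3/1 = 3.

3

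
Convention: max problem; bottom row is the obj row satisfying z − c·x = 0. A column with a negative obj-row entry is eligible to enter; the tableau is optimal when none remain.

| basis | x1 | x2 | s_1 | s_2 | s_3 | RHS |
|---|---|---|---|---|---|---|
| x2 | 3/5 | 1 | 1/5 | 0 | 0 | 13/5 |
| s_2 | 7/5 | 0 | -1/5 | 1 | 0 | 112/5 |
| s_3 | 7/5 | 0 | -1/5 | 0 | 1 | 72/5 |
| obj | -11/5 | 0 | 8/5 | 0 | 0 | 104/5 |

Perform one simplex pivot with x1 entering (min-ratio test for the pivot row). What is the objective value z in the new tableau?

91/3

Ratio test on column x1 — row 1: (13/5)/(3/5) = 13/3; row 2: (112/5)/(7/5) = 16; row 3: (72/5)/(7/5) = 72/7. Minimum is 13/3 at row 1 (x2 leaves); pivot element 3/5.
Pivot on row 1; the obj-row RHS becomes 104/5 − (-11/5)·(13/3) = 91/3.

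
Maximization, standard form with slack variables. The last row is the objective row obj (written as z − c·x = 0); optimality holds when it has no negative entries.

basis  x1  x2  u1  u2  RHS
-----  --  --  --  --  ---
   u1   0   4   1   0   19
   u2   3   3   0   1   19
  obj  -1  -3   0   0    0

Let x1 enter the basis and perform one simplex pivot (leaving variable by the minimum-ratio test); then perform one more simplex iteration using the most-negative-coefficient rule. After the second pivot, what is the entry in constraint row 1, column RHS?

Ratio test on column x1 — row 1: entry 0 ≤ 0; row 2: 19/3 = 19/3. Minimum is 19/3 at row 2 (u2 leaves); pivot element 3.
Divide row 2 by 3; eliminate column x1 from the other rows.
Second iteration: most negative obj-row entry is -2 in column x2, so x2 enters.
Ratio test on column x2 — row 1: 19/4 = 19/4; row 2: (19/3)/1 = 19/3. Minimum is 19/4 at row 1 (u1 leaves); pivot element 4.
Divide row 1 by 4; eliminate column x2 from the other rows.
After both pivots, the entry at constraint row 1, column RHS is 19/4.

19/4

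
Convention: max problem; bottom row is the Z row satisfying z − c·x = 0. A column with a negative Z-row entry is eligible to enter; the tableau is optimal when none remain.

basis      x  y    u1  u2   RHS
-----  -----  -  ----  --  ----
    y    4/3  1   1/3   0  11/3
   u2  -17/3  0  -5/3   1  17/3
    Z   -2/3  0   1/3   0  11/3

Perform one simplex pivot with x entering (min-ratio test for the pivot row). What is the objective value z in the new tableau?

11/2

Ratio test on column x — row 1: (11/3)/(4/3) = 11/4; row 2: entry -17/3 ≤ 0. Minimum is 11/4 at row 1 (y leaves); pivot element 4/3.
Pivot on row 1; the Z-row RHS becomes 11/3 − (-2/3)·(11/4) = 11/2.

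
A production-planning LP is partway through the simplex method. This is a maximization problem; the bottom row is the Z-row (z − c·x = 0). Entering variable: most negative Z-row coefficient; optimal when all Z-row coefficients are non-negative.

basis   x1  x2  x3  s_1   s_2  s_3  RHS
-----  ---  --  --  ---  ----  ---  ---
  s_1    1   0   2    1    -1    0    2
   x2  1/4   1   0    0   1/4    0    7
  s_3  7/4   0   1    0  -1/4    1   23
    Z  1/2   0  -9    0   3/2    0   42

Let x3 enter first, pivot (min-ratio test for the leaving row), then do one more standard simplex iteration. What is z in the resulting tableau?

135

Ratio test on column x3 — row 1: 2/2 = 1; row 2: entry 0 ≤ 0; row 3: 23/1 = 23. Minimum is 1 at row 1 (s_1 leaves); pivot element 2.
Pivot on row 1; the Z-row RHS becomes 42 − (-9)·1 = 51.
Next entering variable (most negative Z-row entry -3): s_2.
Ratio test on column s_2 — row 1: entry -1/2 ≤ 0; row 2: 7/(1/4) = 28; row 3: 22/(1/4) = 88. Minimum is 28 at row 2 (x2 leaves); pivot element 1/4.
After the second pivot the Z-row RHS is 51 − (-3)·28 = 135.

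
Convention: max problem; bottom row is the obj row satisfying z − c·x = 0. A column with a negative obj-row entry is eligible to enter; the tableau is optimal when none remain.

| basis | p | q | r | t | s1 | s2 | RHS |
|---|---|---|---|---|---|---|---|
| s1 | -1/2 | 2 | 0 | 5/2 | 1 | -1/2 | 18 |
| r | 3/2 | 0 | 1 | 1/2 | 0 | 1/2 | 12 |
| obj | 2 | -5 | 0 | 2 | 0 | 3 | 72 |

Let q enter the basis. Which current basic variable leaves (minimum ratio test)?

Column q entries and ratios — s1: 18/2 = 9; r: 0 ≤ 0, skip.
Smallest ratio is 9 in the row of s1, so s1 leaves.

s1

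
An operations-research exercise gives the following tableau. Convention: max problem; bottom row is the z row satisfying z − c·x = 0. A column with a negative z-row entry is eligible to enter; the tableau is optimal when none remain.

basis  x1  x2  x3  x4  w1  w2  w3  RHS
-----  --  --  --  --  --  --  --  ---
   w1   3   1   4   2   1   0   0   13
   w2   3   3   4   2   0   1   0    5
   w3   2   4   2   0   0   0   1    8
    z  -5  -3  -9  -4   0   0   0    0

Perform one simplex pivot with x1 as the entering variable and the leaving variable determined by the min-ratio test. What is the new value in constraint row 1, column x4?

0

Ratio test on column x1 — row 1: 13/3 = 13/3; row 2: 5/3 = 5/3; row 3: 8/2 = 4. Minimum is 5/3 at row 2 (w2 leaves); pivot element 3.
Divide row 2 by 3; eliminate column x1 from the other rows.
Row 1 update in column x4: 2 − 3·(2/3) = 0.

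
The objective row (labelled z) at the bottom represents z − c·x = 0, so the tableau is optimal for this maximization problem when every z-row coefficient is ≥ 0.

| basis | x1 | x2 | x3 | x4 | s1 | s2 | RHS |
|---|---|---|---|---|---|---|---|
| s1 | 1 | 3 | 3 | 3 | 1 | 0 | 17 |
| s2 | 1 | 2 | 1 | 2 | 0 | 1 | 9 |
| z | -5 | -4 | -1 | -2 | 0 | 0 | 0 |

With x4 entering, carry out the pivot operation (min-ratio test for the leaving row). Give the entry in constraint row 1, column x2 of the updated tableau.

0

Ratio test on column x4 — row 1: 17/3 = 17/3; row 2: 9/2 = 9/2. Minimum is 9/2 at row 2 (s2 leaves); pivot element 2.
Divide row 2 by 2; eliminate column x4 from the other rows.
Row 1 update in column x2: 3 − 3·1 = 0.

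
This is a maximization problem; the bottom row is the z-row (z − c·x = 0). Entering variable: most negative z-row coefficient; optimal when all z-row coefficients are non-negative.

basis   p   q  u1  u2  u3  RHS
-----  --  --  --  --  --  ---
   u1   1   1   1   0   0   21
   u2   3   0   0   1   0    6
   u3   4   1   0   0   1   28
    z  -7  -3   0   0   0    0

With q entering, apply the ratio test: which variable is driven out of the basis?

Column q entries and ratios — u1: 21/1 = 21; u2: 0 ≤ 0, skip; u3: 28/1 = 28.
Smallest ratio is 21 in the row of u1, so u1 leaves.

u1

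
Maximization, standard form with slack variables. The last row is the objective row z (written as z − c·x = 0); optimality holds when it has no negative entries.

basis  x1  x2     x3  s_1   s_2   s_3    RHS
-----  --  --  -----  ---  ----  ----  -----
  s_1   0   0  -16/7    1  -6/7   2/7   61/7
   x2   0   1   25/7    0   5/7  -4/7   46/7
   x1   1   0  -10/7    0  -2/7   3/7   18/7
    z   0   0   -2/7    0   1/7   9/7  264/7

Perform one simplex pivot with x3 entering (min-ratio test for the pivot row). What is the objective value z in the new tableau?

956/25

Ratio test on column x3 — row 1: entry -16/7 ≤ 0; row 2: (46/7)/(25/7) = 46/25; row 3: entry -10/7 ≤ 0. Minimum is 46/25 at row 2 (x2 leaves); pivot element 25/7.
Pivot on row 2; the z-row RHS becomes 264/7 − (-2/7)·(46/25) = 956/25.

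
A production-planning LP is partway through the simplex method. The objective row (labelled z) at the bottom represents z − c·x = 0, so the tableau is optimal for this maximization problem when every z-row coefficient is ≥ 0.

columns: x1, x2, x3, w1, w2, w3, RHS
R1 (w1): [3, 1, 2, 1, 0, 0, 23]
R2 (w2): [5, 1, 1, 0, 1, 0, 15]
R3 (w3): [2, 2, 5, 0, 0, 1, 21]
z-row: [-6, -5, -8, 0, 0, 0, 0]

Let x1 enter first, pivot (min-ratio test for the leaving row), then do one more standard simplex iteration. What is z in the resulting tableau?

924/23

Ratio test on column x1 — row 1: 23/3 = 23/3; row 2: 15/5 = 3; row 3: 21/2 = 21/2. Minimum is 3 at row 2 (w2 leaves); pivot element 5.
Pivot on row 2; the z-row RHS becomes 0 − (-6)·3 = 18.
Next entering variable (most negative z-row entry -34/5): x3.
Ratio test on column x3 — row 1: 14/(7/5) = 10; row 2: 3/(1/5) = 15; row 3: 15/(23/5) = 75/23. Minimum is 75/23 at row 3 (w3 leaves); pivot element 23/5.
After the second pivot the z-row RHS is 18 − (-34/5)·(75/23) = 924/23.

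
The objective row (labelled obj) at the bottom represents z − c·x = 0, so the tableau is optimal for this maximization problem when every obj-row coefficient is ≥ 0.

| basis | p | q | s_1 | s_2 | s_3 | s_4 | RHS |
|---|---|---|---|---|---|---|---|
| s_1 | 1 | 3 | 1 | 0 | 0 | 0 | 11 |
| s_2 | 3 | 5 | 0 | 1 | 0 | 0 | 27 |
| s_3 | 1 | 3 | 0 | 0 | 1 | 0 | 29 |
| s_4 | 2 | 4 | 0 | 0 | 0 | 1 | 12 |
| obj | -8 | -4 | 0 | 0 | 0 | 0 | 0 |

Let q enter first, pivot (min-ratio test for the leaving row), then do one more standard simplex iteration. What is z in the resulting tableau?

48

Ratio test on column q — row 1: 11/3 = 11/3; row 2: 27/5 = 27/5; row 3: 29/3 = 29/3; row 4: 12/4 = 3. Minimum is 3 at row 4 (s_4 leaves); pivot element 4.
Pivot on row 4; the obj-row RHS becomes 0 − (-4)·3 = 12.
Next entering variable (most negative obj-row entry -6): p.
Ratio test on column p — row 1: entry -1/2 ≤ 0; row 2: 12/(1/2) = 24; row 3: entry -1/2 ≤ 0; row 4: 3/(1/2) = 6. Minimum is 6 at row 4 (q leaves); pivot element 1/2.
After the second pivot the obj-row RHS is 12 − (-6)·6 = 48.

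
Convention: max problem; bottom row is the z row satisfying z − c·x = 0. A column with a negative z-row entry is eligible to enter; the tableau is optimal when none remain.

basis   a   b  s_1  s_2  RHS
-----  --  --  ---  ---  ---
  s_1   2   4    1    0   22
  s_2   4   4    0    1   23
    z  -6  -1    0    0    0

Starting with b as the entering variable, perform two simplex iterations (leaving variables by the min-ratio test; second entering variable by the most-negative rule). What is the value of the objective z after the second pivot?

Ratio test on column b — row 1: 22/4 = 11/2; row 2: 23/4 = 23/4. Minimum is 11/2 at row 1 (s_1 leaves); pivot element 4.
Pivot on row 1; the z-row RHS becomes 0 − (-1)·(11/2) = 11/2.
Next entering variable (most negative z-row entry -11/2): a.
Ratio test on column a — row 1: (11/2)/(1/2) = 11; row 2: 1/2 = 1/2. Minimum is 1/2 at row 2 (s_2 leaves); pivot element 2.
After the second pivot the z-row RHS is 11/2 − (-11/2)·(1/2) = 33/4.

33/4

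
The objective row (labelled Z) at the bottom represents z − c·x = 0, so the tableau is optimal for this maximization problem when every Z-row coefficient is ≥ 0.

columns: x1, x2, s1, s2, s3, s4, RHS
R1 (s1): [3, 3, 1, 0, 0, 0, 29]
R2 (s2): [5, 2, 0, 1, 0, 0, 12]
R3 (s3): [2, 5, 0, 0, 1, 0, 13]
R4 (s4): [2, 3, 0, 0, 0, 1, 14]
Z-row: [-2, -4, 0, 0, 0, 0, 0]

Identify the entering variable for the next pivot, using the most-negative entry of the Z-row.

x2

Negative Z-row entries: x1: -2, x2: -4.
The most negative is -4 in column x2, so x2 enters.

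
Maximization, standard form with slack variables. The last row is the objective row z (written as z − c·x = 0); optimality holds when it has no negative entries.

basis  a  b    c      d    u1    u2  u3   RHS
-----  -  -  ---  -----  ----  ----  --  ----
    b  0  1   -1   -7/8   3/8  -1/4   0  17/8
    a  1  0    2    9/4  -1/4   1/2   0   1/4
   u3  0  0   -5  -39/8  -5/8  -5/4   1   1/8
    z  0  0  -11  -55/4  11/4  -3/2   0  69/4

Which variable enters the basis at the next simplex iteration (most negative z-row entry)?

Negative z-row entries: c: -11, d: -55/4, u2: -3/2.
The most negative is -55/4 in column d, so d enters.

d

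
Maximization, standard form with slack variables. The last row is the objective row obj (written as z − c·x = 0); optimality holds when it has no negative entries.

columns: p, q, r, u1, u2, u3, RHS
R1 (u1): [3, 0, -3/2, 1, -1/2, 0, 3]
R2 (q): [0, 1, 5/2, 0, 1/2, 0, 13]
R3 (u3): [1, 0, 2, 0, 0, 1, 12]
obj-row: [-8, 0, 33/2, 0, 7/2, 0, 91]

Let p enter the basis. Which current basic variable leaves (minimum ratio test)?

u1

Column p entries and ratios — u1: 3/3 = 1; q: 0 ≤ 0, skip; u3: 12/1 = 12.
Smallest ratio is 1 in the row of u1, so u1 leaves.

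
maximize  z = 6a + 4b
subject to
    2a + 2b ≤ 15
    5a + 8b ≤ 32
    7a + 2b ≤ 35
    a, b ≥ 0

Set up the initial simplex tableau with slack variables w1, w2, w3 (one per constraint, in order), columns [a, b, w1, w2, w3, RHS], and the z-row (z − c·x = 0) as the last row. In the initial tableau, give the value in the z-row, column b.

-4

The z-row carries the negated objective coefficients: the b entry is -4.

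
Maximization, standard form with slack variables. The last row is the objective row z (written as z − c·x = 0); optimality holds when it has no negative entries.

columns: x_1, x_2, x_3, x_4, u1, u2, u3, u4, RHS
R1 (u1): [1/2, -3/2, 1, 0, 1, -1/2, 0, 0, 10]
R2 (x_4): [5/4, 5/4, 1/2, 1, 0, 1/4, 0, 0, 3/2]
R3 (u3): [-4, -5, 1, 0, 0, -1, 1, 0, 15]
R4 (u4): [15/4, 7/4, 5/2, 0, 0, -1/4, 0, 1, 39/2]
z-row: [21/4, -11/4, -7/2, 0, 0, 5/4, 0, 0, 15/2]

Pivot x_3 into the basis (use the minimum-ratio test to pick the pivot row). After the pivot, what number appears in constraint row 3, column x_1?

-13/2

Ratio test on column x_3 — row 1: 10/1 = 10; row 2: (3/2)/(1/2) = 3; row 3: 15/1 = 15; row 4: (39/2)/(5/2) = 39/5. Minimum is 3 at row 2 (x_4 leaves); pivot element 1/2.
Divide row 2 by 1/2; eliminate column x_3 from the other rows.
Row 3 update in column x_1: -4 − 1·(5/2) = -13/2.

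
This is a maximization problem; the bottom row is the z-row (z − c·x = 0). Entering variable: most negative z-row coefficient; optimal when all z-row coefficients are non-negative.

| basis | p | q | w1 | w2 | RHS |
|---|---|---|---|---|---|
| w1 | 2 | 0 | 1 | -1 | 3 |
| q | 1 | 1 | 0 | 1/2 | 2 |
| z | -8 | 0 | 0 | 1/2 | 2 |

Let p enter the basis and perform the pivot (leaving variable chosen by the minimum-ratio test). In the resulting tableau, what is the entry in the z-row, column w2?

Ratio test on column p — row 1: 3/2 = 3/2; row 2: 2/1 = 2. Minimum is 3/2 at row 1 (w1 leaves); pivot element 2.
Divide row 1 by 2; eliminate column p from the other rows.
z-row update in column w2: 1/2 − (-8)·(-1/2) = -7/2.

-7/2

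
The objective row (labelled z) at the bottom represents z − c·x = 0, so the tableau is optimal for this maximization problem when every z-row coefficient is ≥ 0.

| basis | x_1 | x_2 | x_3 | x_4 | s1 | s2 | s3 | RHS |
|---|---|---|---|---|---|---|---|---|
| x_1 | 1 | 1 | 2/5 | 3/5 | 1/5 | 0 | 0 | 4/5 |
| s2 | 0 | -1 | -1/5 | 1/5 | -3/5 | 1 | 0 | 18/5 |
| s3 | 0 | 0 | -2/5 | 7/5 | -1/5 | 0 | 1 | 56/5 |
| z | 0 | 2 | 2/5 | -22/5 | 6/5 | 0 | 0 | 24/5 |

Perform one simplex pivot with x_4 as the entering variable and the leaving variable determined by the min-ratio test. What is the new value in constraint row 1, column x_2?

5/3

Ratio test on column x_4 — row 1: (4/5)/(3/5) = 4/3; row 2: (18/5)/(1/5) = 18; row 3: (56/5)/(7/5) = 8. Minimum is 4/3 at row 1 (x_1 leaves); pivot element 3/5.
Divide row 1 by 3/5; eliminate column x_4 from the other rows.
In the new row 1, the x_2 entry is the old entry divided by the pivot: 1/(3/5) = 5/3.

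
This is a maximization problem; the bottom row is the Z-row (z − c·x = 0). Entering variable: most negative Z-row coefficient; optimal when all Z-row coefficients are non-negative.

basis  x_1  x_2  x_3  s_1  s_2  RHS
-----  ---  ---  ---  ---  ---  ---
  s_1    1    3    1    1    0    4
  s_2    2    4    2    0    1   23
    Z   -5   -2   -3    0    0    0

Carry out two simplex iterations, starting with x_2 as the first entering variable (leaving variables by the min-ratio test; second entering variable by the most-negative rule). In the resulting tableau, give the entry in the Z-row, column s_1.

Ratio test on column x_2 — row 1: 4/3 = 4/3; row 2: 23/4 = 23/4. Minimum is 4/3 at row 1 (s_1 leaves); pivot element 3.
Divide row 1 by 3; eliminate column x_2 from the other rows.
Second iteration: most negative Z-row entry is -13/3 in column x_1, so x_1 enters.
Ratio test on column x_1 — row 1: (4/3)/(1/3) = 4; row 2: (53/3)/(2/3) = 53/2. Minimum is 4 at row 1 (x_2 leaves); pivot element 1/3.
Divide row 1 by 1/3; eliminate column x_1 from the other rows.
After both pivots, the entry at the Z-row, column s_1 is 5.

5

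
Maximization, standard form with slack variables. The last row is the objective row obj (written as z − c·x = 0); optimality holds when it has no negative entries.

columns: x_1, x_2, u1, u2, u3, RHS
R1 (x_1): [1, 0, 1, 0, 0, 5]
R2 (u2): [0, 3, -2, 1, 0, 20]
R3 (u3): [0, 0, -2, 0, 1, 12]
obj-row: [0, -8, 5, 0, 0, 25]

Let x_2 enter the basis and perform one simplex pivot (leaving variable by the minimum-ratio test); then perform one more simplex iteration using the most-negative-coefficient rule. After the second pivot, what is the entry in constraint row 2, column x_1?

2/3

Ratio test on column x_2 — row 1: entry 0 ≤ 0; row 2: 20/3 = 20/3; row 3: entry 0 ≤ 0. Minimum is 20/3 at row 2 (u2 leaves); pivot element 3.
Divide row 2 by 3; eliminate column x_2 from the other rows.
Second iteration: most negative obj-row entry is -1/3 in column u1, so u1 enters.
Ratio test on column u1 — row 1: 5/1 = 5; row 2: entry -2/3 ≤ 0; row 3: entry -2 ≤ 0. Minimum is 5 at row 1 (x_1 leaves); pivot element 1.
Divide row 1 by 1; eliminate column u1 from the other rows.
After both pivots, the entry at constraint row 2, column x_1 is 2/3.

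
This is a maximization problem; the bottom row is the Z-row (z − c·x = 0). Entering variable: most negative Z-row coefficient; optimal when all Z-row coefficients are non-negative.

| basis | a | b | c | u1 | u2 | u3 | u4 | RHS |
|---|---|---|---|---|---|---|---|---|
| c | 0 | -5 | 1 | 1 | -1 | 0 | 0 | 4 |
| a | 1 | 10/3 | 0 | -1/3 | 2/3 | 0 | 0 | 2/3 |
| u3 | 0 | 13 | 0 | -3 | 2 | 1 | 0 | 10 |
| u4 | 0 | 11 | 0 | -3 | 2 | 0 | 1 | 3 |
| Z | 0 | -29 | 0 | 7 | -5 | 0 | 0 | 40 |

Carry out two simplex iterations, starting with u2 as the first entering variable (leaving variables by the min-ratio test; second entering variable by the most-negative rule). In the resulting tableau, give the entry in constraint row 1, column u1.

Ratio test on column u2 — row 1: entry -1 ≤ 0; row 2: (2/3)/(2/3) = 1; row 3: 10/2 = 5; row 4: 3/2 = 3/2. Minimum is 1 at row 2 (a leaves); pivot element 2/3.
Divide row 2 by 2/3; eliminate column u2 from the other rows.
Second iteration: most negative Z-row entry is -4 in column b, so b enters.
Ratio test on column b — row 1: entry 0 ≤ 0; row 2: 1/5 = 1/5; row 3: 8/3 = 8/3; row 4: 1/1 = 1. Minimum is 1/5 at row 2 (u2 leaves); pivot element 5.
Divide row 2 by 5; eliminate column b from the other rows.
After both pivots, the entry at constraint row 1, column u1 is 1/2.

1/2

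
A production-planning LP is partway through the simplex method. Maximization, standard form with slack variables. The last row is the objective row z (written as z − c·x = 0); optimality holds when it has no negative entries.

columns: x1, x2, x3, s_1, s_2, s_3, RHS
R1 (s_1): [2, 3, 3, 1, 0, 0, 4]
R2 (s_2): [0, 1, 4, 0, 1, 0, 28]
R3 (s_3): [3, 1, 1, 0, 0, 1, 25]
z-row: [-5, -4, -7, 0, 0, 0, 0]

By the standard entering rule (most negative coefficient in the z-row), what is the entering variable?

Negative z-row entries: x1: -5, x2: -4, x3: -7.
The most negative is -7 in column x3, so x3 enters.

x3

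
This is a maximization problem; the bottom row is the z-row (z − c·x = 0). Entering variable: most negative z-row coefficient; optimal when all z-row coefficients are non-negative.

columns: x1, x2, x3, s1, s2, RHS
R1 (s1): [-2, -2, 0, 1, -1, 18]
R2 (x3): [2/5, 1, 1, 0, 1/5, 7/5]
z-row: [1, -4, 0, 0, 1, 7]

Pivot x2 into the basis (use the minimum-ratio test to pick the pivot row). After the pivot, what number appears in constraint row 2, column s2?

Ratio test on column x2 — row 1: entry -2 ≤ 0; row 2: (7/5)/1 = 7/5. Minimum is 7/5 at row 2 (x3 leaves); pivot element 1.
Divide row 2 by 1; eliminate column x2 from the other rows.
In the new row 2, the s2 entry is the old entry divided by the pivot: (1/5)/1 = 1/5.

1/5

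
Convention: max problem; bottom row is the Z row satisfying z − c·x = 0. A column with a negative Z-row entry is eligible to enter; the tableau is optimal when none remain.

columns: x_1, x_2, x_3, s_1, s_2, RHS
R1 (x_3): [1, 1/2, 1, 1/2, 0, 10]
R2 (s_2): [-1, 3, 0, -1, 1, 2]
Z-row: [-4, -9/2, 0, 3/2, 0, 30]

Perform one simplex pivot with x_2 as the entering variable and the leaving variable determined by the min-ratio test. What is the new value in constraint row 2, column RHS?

2/3

Ratio test on column x_2 — row 1: 10/(1/2) = 20; row 2: 2/3 = 2/3. Minimum is 2/3 at row 2 (s_2 leaves); pivot element 3.
Divide row 2 by 3; eliminate column x_2 from the other rows.
In the new row 2, the RHS entry is the old entry divided by the pivot: 2/3 = 2/3.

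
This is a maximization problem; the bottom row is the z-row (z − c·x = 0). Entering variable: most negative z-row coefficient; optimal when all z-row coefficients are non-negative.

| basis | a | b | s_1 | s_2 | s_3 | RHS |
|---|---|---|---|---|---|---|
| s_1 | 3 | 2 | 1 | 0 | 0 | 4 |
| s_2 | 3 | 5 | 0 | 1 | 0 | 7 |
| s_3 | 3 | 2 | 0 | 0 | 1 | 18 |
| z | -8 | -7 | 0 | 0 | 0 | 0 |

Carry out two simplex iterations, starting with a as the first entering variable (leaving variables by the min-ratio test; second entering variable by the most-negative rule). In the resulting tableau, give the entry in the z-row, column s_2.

5/9

Ratio test on column a — row 1: 4/3 = 4/3; row 2: 7/3 = 7/3; row 3: 18/3 = 6. Minimum is 4/3 at row 1 (s_1 leaves); pivot element 3.
Divide row 1 by 3; eliminate column a from the other rows.
Second iteration: most negative z-row entry is -5/3 in column b, so b enters.
Ratio test on column b — row 1: (4/3)/(2/3) = 2; row 2: 3/3 = 1; row 3: entry 0 ≤ 0. Minimum is 1 at row 2 (s_2 leaves); pivot element 3.
Divide row 2 by 3; eliminate column b from the other rows.
After both pivots, the entry at the z-row, column s_2 is 5/9.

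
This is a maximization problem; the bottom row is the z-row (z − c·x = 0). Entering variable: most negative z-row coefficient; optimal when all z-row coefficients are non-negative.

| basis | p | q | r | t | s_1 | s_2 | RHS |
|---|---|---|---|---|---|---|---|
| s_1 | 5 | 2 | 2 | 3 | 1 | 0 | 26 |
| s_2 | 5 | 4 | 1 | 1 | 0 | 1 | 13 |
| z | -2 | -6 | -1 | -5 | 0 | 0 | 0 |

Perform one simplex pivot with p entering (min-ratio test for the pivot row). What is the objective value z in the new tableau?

26/5

Ratio test on column p — row 1: 26/5 = 26/5; row 2: 13/5 = 13/5. Minimum is 13/5 at row 2 (s_2 leaves); pivot element 5.
Pivot on row 2; the z-row RHS becomes 0 − (-2)·(13/5) = 26/5.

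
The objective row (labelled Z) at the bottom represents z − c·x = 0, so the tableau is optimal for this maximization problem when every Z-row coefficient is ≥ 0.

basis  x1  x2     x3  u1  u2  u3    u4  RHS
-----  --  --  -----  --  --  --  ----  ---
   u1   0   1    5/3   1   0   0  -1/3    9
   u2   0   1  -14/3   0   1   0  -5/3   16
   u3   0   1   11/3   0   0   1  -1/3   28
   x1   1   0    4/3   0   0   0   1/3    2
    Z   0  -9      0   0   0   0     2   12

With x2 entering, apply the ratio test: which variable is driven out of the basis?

u1

Column x2 entries and ratios — u1: 9/1 = 9; u2: 16/1 = 16; u3: 28/1 = 28; x1: 0 ≤ 0, skip.
Smallest ratio is 9 in the row of u1, so u1 leaves.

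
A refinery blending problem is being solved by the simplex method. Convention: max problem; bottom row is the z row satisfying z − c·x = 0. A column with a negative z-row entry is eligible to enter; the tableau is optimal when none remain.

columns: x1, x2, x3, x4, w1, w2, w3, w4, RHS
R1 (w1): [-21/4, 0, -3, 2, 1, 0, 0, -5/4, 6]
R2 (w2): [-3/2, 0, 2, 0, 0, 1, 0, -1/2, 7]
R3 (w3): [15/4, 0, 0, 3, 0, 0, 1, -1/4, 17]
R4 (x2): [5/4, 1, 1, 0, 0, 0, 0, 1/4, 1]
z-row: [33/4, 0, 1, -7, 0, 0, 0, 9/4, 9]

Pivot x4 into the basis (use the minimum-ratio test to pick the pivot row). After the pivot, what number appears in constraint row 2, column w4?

-1/2

Ratio test on column x4 — row 1: 6/2 = 3; row 2: entry 0 ≤ 0; row 3: 17/3 = 17/3; row 4: entry 0 ≤ 0. Minimum is 3 at row 1 (w1 leaves); pivot element 2.
Divide row 1 by 2; eliminate column x4 from the other rows.
Row 2 update in column w4: -1/2 − 0·(-5/8) = -1/2.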